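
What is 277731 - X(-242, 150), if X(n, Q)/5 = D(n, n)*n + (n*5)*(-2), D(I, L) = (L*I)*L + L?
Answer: -17148737669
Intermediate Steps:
D(I, L) = L + I*L**2 (D(I, L) = (I*L)*L + L = I*L**2 + L = L + I*L**2)
X(n, Q) = -50*n + 5*n**2*(1 + n**2) (X(n, Q) = 5*((n*(1 + n*n))*n + (n*5)*(-2)) = 5*((n*(1 + n**2))*n + (5*n)*(-2)) = 5*(n**2*(1 + n**2) - 10*n) = 5*(-10*n + n**2*(1 + n**2)) = -50*n + 5*n**2*(1 + n**2))
277731 - X(-242, 150) = 277731 - 5*(-242)*(-10 - 242 + (-242)**3) = 277731 - 5*(-242)*(-10 - 242 - 14172488) = 277731 - 5*(-242)*(-14172740) = 277731 - 1*17149015400 = 277731 - 17149015400 = -17148737669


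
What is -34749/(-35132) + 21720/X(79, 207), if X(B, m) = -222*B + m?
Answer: -53610707/202957564 ≈ -0.26415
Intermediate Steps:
X(B, m) = m - 222*B
-34749/(-35132) + 21720/X(79, 207) = -34749/(-35132) + 21720/(207 - 222*79) = -34749*(-1/35132) + 21720/(207 - 17538) = 34749/35132 + 21720/(-17331) = 34749/35132 + 21720*(-1/17331) = 34749/35132 - 7240/5777 = -53610707/202957564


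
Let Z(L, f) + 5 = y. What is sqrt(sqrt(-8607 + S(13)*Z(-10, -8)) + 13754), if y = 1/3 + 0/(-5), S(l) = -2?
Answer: sqrt(123786 + 3*I*sqrt(77379))/3 ≈ 117.28 + 0.39532*I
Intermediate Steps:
y = 1/3 (y = 1*(1/3) + 0*(-1/5) = 1/3 + 0 = 1/3 ≈ 0.33333)
Z(L, f) = -14/3 (Z(L, f) = -5 + 1/3 = -14/3)
sqrt(sqrt(-8607 + S(13)*Z(-10, -8)) + 13754) = sqrt(sqrt(-8607 - 2*(-14/3)) + 13754) = sqrt(sqrt(-8607 + 28/3) + 13754) = sqrt(sqrt(-25793/3) + 13754) = sqrt(I*sqrt(77379)/3 + 13754) = sqrt(13754 + I*sqrt(77379)/3)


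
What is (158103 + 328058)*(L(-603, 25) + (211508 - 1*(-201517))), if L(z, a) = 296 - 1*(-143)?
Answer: 201010071704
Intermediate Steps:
L(z, a) = 439 (L(z, a) = 296 + 143 = 439)
(158103 + 328058)*(L(-603, 25) + (211508 - 1*(-201517))) = (158103 + 328058)*(439 + (211508 - 1*(-201517))) = 486161*(439 + (211508 + 201517)) = 486161*(439 + 413025) = 486161*413464 = 201010071704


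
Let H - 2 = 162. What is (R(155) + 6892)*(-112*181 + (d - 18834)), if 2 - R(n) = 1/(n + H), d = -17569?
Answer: -124638809875/319 ≈ -3.9072e+8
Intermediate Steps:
H = 164 (H = 2 + 162 = 164)
R(n) = 2 - 1/(164 + n) (R(n) = 2 - 1/(n + 164) = 2 - 1/(164 + n))
(R(155) + 6892)*(-112*181 + (d - 18834)) = ((327 + 2*155)/(164 + 155) + 6892)*(-112*181 + (-17569 - 18834)) = ((327 + 310)/319 + 6892)*(-20272 - 36403) = ((1/319)*637 + 6892)*(-56675) = (637/319 + 6892)*(-56675) = (2199185/319)*(-56675) = -124638809875/319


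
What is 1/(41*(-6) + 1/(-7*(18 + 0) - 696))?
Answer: -822/202213 ≈ -0.0040650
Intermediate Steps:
1/(41*(-6) + 1/(-7*(18 + 0) - 696)) = 1/(-246 + 1/(-7*18 - 696)) = 1/(-246 + 1/(-126 - 696)) = 1/(-246 + 1/(-822)) = 1/(-246 - 1/822) = 1/(-202213/822) = -822/202213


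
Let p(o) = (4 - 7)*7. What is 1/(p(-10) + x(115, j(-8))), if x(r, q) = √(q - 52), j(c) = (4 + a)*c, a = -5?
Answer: -21/485 - 2*I*√11/485 ≈ -0.043299 - 0.013677*I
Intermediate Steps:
j(c) = -c (j(c) = (4 - 5)*c = -c)
p(o) = -21 (p(o) = -3*7 = -21)
x(r, q) = √(-52 + q)
1/(p(-10) + x(115, j(-8))) = 1/(-21 + √(-52 - 1*(-8))) = 1/(-21 + √(-52 + 8)) = 1/(-21 + √(-44)) = 1/(-21 + 2*I*√11)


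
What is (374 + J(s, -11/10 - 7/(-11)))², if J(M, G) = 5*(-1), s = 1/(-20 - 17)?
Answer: 136161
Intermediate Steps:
s = -1/37 (s = 1/(-37) = -1/37 ≈ -0.027027)
J(M, G) = -5
(374 + J(s, -11/10 - 7/(-11)))² = (374 - 5)² = 369² = 136161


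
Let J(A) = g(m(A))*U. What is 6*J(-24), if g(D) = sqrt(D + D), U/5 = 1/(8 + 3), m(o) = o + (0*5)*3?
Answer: 120*I*sqrt(3)/11 ≈ 18.895*I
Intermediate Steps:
m(o) = o (m(o) = o + 0*3 = o + 0 = o)
U = 5/11 (U = 5/(8 + 3) = 5/11 ≈ 0.45455)
g(D) = sqrt(2)*sqrt(D) (g(D) = sqrt(2*D) = sqrt(2)*sqrt(D))
J(A) = 5*sqrt(2)*sqrt(A)/11 (J(A) = (sqrt(2)*sqrt(A))*(5/11) = 5*sqrt(2)*sqrt(A)/11)
6*J(-24) = 6*(5*sqrt(2)*sqrt(-24)/11) = 6*(5*sqrt(2)*(2*I*sqrt(6))/11) = 6*(20*I*sqrt(3)/11) = 120*I*sqrt(3)/11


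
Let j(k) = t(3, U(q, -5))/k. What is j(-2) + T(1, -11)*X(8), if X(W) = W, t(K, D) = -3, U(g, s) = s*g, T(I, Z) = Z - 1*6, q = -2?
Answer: -269/2 ≈ -134.50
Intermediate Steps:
T(I, Z) = -6 + Z (T(I, Z) = Z - 6 = -6 + Z)
U(g, s) = g*s
j(k) = -3/k
j(-2) + T(1, -11)*X(8) = -3/(-2) + (-6 - 11)*8 = -3*(-½) - 17*8 = 3/2 - 136 = -269/2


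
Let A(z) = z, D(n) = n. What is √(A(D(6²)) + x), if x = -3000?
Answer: 2*I*√741 ≈ 54.443*I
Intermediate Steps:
√(A(D(6²)) + x) = √(6² - 3000) = √(36 - 3000) = √(-2964) = 2*I*√741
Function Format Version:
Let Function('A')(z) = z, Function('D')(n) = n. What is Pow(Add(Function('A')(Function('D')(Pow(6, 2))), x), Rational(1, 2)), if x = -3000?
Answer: Mul(2, I, Pow(741, Rational(1, 2))) ≈ Mul(54.443, I)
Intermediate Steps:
Pow(Add(Function('A')(Function('D')(Pow(6, 2))), x), Rational(1, 2)) = Pow(Add(Pow(6, 2), -3000), Rational(1, 2)) = Pow(Add(36, -3000), Rational(1, 2)) = Pow(-2964, Rational(1, 2)) = Mul(2, I, Pow(741, Rational(1, 2)))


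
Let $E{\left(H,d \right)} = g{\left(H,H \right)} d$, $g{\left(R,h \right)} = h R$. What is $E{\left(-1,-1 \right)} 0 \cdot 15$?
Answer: $0$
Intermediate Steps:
$g{\left(R,h \right)} = R h$
$E{\left(H,d \right)} = d H^{2}$ ($E{\left(H,d \right)} = H H d = H^{2} d = d H^{2}$)
$E{\left(-1,-1 \right)} 0 \cdot 15 = - \left(-1\right)^{2} \cdot 0 \cdot 15 = \left(-1\right) 1 \cdot 0 \cdot 15 = \left(-1\right) 0 \cdot 15 = 0 \cdot 15 = 0$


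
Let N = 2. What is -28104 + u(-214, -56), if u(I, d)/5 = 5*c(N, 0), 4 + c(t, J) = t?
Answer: -28154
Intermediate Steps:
c(t, J) = -4 + t
u(I, d) = -50 (u(I, d) = 5*(5*(-4 + 2)) = 5*(5*(-2)) = 5*(-10) = -50)
-28104 + u(-214, -56) = -28104 - 50 = -28154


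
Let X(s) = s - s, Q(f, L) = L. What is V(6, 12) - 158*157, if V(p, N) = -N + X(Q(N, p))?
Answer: -24818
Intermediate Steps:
X(s) = 0
V(p, N) = -N (V(p, N) = -N + 0 = -N)
V(6, 12) - 158*157 = -1*12 - 158*157 = -12 - 24806 = -24818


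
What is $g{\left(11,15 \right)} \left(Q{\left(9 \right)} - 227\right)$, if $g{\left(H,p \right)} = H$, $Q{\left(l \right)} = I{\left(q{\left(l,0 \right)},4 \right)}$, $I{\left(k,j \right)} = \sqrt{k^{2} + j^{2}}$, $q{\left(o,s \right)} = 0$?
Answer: $-2453$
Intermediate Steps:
$I{\left(k,j \right)} = \sqrt{j^{2} + k^{2}}$
$Q{\left(l \right)} = 4$ ($Q{\left(l \right)} = \sqrt{4^{2} + 0^{2}} = \sqrt{16 + 0} = \sqrt{16} = 4$)
$g{\left(11,15 \right)} \left(Q{\left(9 \right)} - 227\right) = 11 \left(4 - 227\right) = 11 \left(-223\right) = -2453$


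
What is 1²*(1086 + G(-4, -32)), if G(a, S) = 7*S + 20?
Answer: 882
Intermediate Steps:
G(a, S) = 20 + 7*S
1²*(1086 + G(-4, -32)) = 1²*(1086 + (20 + 7*(-32))) = 1*(1086 + (20 - 224)) = 1*(1086 - 204) = 1*882 = 882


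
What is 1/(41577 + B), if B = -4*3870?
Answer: 1/26097 ≈ 3.8319e-5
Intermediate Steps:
B = -15480
1/(41577 + B) = 1/(41577 - 15480) = 1/26097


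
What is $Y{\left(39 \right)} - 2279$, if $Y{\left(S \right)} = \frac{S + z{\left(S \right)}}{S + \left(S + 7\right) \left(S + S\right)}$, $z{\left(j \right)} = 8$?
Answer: $- \frac{8265886}{3627} \approx -2279.0$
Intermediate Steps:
$Y{\left(S \right)} = \frac{8 + S}{S + 2 S \left(7 + S\right)}$ ($Y{\left(S \right)} = \frac{S + 8}{S + \left(S + 7\right) \left(S + S\right)} = \frac{8 + S}{S + \left(7 + S\right) 2 S} = \frac{8 + S}{S + 2 S \left(7 + S\right)}$)
$Y{\left(39 \right)} - 2279 = \frac{8 + 39}{39 \left(15 + 2 \cdot 39\right)} - 2279 = \frac{1}{39} \frac{1}{15 + 78} \cdot 47 - 2279 = \frac{1}{39} \cdot \frac{1}{93} \cdot 47 - 2279 = \frac{47}{3627} - 2279 = - \frac{8265886}{3627}$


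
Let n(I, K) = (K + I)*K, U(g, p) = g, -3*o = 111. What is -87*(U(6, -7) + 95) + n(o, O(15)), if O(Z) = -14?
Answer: -8073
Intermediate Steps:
o = -37 (o = -1/3*111 = -37)
n(I, K) = K*(I + K) (n(I, K) = (I + K)*K = K*(I + K))
-87*(U(6, -7) + 95) + n(o, O(15)) = -87*(6 + 95) - 14*(-37 - 14) = -87*101 - 14*(-51) = -8787 + 714 = -8073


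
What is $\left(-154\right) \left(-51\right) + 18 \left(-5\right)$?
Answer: $7764$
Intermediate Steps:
$\left(-154\right) \left(-51\right) + 18 \left(-5\right) = 7854 - 90 = 7764$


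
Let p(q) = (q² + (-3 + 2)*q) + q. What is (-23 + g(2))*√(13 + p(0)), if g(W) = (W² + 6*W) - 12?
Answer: -19*√13 ≈ -68.505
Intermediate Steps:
p(q) = q² (p(q) = (q² - q) + q = q²)
g(W) = -12 + W² + 6*W
(-23 + g(2))*√(13 + p(0)) = (-23 + (-12 + 2² + 6*2))*√(13 + 0²) = (-23 + (-12 + 4 + 12))*√(13 + 0) = (-23 + 4)*√13 = -19*√13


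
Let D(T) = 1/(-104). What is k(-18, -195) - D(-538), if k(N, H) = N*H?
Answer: 365041/104 ≈ 3510.0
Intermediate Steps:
k(N, H) = H*N
D(T) = -1/104
k(-18, -195) - D(-538) = -195*(-18) - 1*(-1/104) = 3510 + 1/104 = 365041/104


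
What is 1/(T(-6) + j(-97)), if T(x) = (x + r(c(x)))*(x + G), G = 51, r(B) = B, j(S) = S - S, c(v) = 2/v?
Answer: -1/285 ≈ -0.0035088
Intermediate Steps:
j(S) = 0
T(x) = (51 + x)*(x + 2/x) (T(x) = (x + 2/x)*(x + 51) = (x + 2/x)*(51 + x) = (51 + x)*(x + 2/x))
1/(T(-6) + j(-97)) = 1/((2 + (-6)**2 + 51*(-6) + 102/(-6)) + 0) = 1/((2 + 36 - 306 + 102*(-1/6)) + 0) = 1/((2 + 36 - 306 - 17) + 0) = 1/(-285 + 0) = 1/(-285) = -1/285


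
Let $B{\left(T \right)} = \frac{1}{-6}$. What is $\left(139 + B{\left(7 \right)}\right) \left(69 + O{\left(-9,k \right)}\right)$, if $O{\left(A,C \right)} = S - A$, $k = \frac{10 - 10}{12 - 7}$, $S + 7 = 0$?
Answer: $\frac{59143}{6} \approx 9857.2$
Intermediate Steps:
$S = -7$ ($S = -7 + 0 = -7$)
$k = 0$ ($k = \frac{0}{5} = 0 \cdot \frac{1}{5} = 0$)
$O{\left(A,C \right)} = -7 - A$
$B{\left(T \right)} = - \frac{1}{6}$
$\left(139 + B{\left(7 \right)}\right) \left(69 + O{\left(-9,k \right)}\right) = \left(139 - \frac{1}{6}\right) \left(69 - -2\right) = \frac{833 \left(69 + \left(-7 + 9\right)\right)}{6} = \frac{833 \left(69 + 2\right)}{6} = \frac{833}{6} \cdot 71 = \frac{59143}{6}$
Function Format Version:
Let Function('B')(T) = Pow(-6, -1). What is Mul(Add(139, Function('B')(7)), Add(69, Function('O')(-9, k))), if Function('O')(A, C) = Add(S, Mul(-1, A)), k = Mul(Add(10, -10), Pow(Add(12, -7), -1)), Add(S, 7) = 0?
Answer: Rational(59143, 6) ≈ 9857.2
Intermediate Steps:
S = -7 (S = Add(-7, 0) = -7)
k = 0 (k = Mul(0, Pow(5, -1)) = Mul(0, Rational(1, 5)) = 0)
Function('O')(A, C) = Add(-7, Mul(-1, A))
Function('B')(T) = Rational(-1, 6)
Mul(Add(139, Function('B')(7)), Add(69, Function('O')(-9, k))) = Mul(Add(139, Rational(-1, 6)), Add(69, Add(-7, Mul(-1, -9)))) = Mul(Rational(833, 6), Add(69, Add(-7, 9))) = Mul(Rational(833, 6), Add(69, 2)) = Mul(Rational(833, 6), 71) = Rational(59143, 6)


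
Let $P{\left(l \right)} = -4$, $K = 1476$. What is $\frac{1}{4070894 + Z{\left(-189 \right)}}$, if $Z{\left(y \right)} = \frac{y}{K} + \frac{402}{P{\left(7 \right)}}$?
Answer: $\frac{164}{667610113} \approx 2.4565 \cdot 10^{-7}$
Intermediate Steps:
$Z{\left(y \right)} = - \frac{201}{2} + \frac{y}{1476}$ ($Z{\left(y \right)} = \frac{y}{1476} + \frac{402}{-4} = y \frac{1}{1476} + 402 \left(- \frac{1}{4}\right) = \frac{y}{1476} - \frac{201}{2} = - \frac{201}{2} + \frac{y}{1476}$)
$\frac{1}{4070894 + Z{\left(-189 \right)}} = \frac{1}{4070894 + \left(- \frac{201}{2} + \frac{1}{1476} \left(-189\right)\right)} = \frac{1}{4070894 - \frac{16503}{164}} = \frac{1}{\frac{667610113}{164}} = \frac{164}{667610113}$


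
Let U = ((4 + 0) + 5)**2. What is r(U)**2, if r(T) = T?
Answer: 6561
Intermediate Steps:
U = 81 (U = (4 + 5)**2 = 9**2 = 81)
r(U)**2 = 81**2 = 6561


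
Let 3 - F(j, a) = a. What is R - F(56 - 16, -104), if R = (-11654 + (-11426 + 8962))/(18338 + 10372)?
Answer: -514348/4785 ≈ -107.49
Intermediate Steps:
F(j, a) = 3 - a
R = -2353/4785 (R = (-11654 - 2464)/28710 = -14118*1/28710 = -2353/4785 ≈ -0.49174)
R - F(56 - 16, -104) = -2353/4785 - (3 - 1*(-104)) = -2353/4785 - (3 + 104) = -2353/4785 - 1*107 = -2353/4785 - 107 = -514348/4785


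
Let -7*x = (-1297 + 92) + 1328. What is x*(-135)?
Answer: 16605/7 ≈ 2372.1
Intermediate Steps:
x = -123/7 (x = -((-1297 + 92) + 1328)/7 = -(-1205 + 1328)/7 = -⅐*123 = -123/7 ≈ -17.571)
x*(-135) = -123/7*(-135) = 16605/7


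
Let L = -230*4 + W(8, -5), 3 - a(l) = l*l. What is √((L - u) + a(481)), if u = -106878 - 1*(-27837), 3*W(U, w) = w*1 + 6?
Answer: I*√1379130/3 ≈ 391.45*I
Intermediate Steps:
a(l) = 3 - l² (a(l) = 3 - l*l = 3 - l²)
W(U, w) = 2 + w/3 (W(U, w) = (w*1 + 6)/3 = (w + 6)/3 = (6 + w)/3 = 2 + w/3)
L = -2759/3 (L = -230*4 + (2 + (⅓)*(-5)) = -920 + (2 - 5/3) = -920 + ⅓ = -2759/3 ≈ -919.67)
u = -79041 (u = -106878 + 27837 = -79041)
√((L - u) + a(481)) = √((-2759/3 - 1*(-79041)) + (3 - 1*481²)) = √((-2759/3 + 79041) + (3 - 1*231361)) = √(234364/3 + (3 - 231361)) = √(234364/3 - 231358) = √(-459710/3) = I*√1379130/3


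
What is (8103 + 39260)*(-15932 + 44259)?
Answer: 1341651701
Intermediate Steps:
(8103 + 39260)*(-15932 + 44259) = 47363*28327 = 1341651701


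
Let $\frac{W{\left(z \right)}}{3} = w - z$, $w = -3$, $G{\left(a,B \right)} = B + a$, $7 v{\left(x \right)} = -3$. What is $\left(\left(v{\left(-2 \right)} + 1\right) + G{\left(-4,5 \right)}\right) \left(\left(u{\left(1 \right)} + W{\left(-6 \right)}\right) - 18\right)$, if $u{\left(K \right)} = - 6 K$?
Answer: $- \frac{165}{7} \approx -23.571$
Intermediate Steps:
$v{\left(x \right)} = - \frac{3}{7}$ ($v{\left(x \right)} = \frac{1}{7} \left(-3\right) = - \frac{3}{7}$)
$W{\left(z \right)} = -9 - 3 z$ ($W{\left(z \right)} = 3 \left(-3 - z\right) = -9 - 3 z$)
$\left(\left(v{\left(-2 \right)} + 1\right) + G{\left(-4,5 \right)}\right) \left(\left(u{\left(1 \right)} + W{\left(-6 \right)}\right) - 18\right) = \left(\left(- \frac{3}{7} + 1\right) + \left(5 - 4\right)\right) \left(\left(\left(-6\right) 1 - -9\right) - 18\right) = \left(\frac{4}{7} + 1\right) \left(\left(-6 + \left(-9 + 18\right)\right) - 18\right) = \frac{11 \left(\left(-6 + 9\right) - 18\right)}{7} = \frac{11 \left(3 - 18\right)}{7} = \frac{11}{7} \left(-15\right) = - \frac{165}{7}$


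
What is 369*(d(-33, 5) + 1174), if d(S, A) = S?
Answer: 421029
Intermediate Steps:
369*(d(-33, 5) + 1174) = 369*(-33 + 1174) = 369*1141 = 421029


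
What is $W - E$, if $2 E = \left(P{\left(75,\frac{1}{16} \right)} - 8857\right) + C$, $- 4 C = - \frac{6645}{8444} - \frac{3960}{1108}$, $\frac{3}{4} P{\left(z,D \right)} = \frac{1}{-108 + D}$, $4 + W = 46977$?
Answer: $\frac{4983136826650739}{96946374624} \approx 51401.0$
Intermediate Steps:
$W = 46973$ ($W = -4 + 46977 = 46973$)
$P{\left(z,D \right)} = \frac{4}{3 \left(-108 + D\right)}$
$C = \frac{10200225}{9355952}$ ($C = - \frac{- \frac{6645}{8444} - \frac{3960}{1108}}{4} = - \frac{\left(-6645\right) \frac{1}{8444} - \frac{990}{277}}{4} = - \frac{- \frac{6645}{8444} - \frac{990}{277}}{4} = \left(- \frac{1}{4}\right) \left(- \frac{10200225}{2338988}\right) = \frac{10200225}{9355952} \approx 1.0902$)
$E = - \frac{429274771437587}{96946374624}$ ($E = \frac{\left(\frac{4}{3 \left(-108 + \frac{1}{16}\right)} - 8857\right) + \frac{10200225}{9355952}}{2} = \frac{\left(\frac{4}{3 \left(- \frac{1727}{16}\right)} - 8857\right) + \frac{10200225}{9355952}}{2} = \frac{\left(\frac{4}{3} \left(- \frac{16}{1727}\right) - 8857\right) + \frac{10200225}{9355952}}{2} = \frac{\left(- \frac{64}{5181} - 8857\right) + \frac{10200225}{9355952}}{2} = \frac{- \frac{45888181}{5181} + \frac{10200225}{9355952}}{2} = \frac{1}{2} \left(- \frac{429274771437587}{48473187312}\right) = - \frac{429274771437587}{96946374624} \approx -4428.0$)
$W - E = 46973 - - \frac{429274771437587}{96946374624} = 46973 + \frac{429274771437587}{96946374624} = \frac{4983136826650739}{96946374624}$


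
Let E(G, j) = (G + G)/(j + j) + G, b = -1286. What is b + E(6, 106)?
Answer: -67837/53 ≈ -1279.9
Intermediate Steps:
E(G, j) = G + G/j (E(G, j) = (2*G)/((2*j)) + G = (2*G)*(1/(2*j)) + G = G/j + G = G + G/j)
b + E(6, 106) = -1286 + (6 + 6/106) = -1286 + (6 + 6*(1/106)) = -1286 + (6 + 3/53) = -1286 + 321/53 = -67837/53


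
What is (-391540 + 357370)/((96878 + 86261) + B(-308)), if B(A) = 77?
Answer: -5695/30536 ≈ -0.18650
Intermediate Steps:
(-391540 + 357370)/((96878 + 86261) + B(-308)) = (-391540 + 357370)/((96878 + 86261) + 77) = -34170/(183139 + 77) = -34170/183216 = -34170*1/183216 = -5695/30536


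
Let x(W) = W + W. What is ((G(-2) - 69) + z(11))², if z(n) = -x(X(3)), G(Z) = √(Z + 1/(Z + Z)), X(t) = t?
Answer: 22491/4 - 225*I ≈ 5622.8 - 225.0*I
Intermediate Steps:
x(W) = 2*W
G(Z) = √(Z + 1/(2*Z))
z(n) = -6 (z(n) = -2*3 = -1*6 = -6)
((G(-2) - 69) + z(11))² = ((√(2/(-2) + 4*(-2))/2 - 69) - 6)² = ((√(2*(-½) - 8)/2 - 69) - 6)² = ((√(-1 - 8)/2 - 69) - 6)² = ((√(-9)/2 - 69) - 6)² = (((3*I)/2 - 69) - 6)² = ((3*I/2 - 69) - 6)² = ((-69 + 3*I/2) - 6)² = (-75 + 3*I/2)²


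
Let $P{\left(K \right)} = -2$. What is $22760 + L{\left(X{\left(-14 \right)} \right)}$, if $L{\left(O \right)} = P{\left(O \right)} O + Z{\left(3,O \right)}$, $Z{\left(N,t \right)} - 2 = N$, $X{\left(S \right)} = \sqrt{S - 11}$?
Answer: $22765 - 10 i \approx 22765.0 - 10.0 i$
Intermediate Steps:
$X{\left(S \right)} = \sqrt{-11 + S}$
$Z{\left(N,t \right)} = 2 + N$
$L{\left(O \right)} = 5 - 2 O$ ($L{\left(O \right)} = - 2 O + \left(2 + 3\right) = - 2 O + 5 = 5 - 2 O$)
$22760 + L{\left(X{\left(-14 \right)} \right)} = 22760 + \left(5 - 2 \sqrt{-11 - 14}\right) = 22760 + \left(5 - 2 \sqrt{-25}\right) = 22760 + \left(5 - 2 \cdot 5 i\right) = 22760 + \left(5 - 10 i\right) = 22765 - 10 i$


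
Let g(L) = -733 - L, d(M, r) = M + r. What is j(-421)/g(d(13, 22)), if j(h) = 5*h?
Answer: 2105/768 ≈ 2.7409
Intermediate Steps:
j(-421)/g(d(13, 22)) = (5*(-421))/(-733 - (13 + 22)) = -2105/(-733 - 1*35) = -2105/(-733 - 35) = -2105/(-768) = -2105*(-1/768) = 2105/768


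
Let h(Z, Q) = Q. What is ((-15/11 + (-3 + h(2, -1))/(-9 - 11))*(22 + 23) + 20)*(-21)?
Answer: 7476/11 ≈ 679.64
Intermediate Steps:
((-15/11 + (-3 + h(2, -1))/(-9 - 11))*(22 + 23) + 20)*(-21) = ((-15/11 + (-3 - 1)/(-9 - 11))*(22 + 23) + 20)*(-21) = ((-15*1/11 - 4/(-20))*45 + 20)*(-21) = ((-15/11 - 4*(-1/20))*45 + 20)*(-21) = ((-15/11 + ⅕)*45 + 20)*(-21) = (-64/55*45 + 20)*(-21) = (-576/11 + 20)*(-21) = -356/11*(-21) = 7476/11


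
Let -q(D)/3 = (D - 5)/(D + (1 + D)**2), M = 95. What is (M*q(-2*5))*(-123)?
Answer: -525825/71 ≈ -7406.0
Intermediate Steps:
q(D) = -3*(-5 + D)/(D + (1 + D)**2) (q(D) = -3*(D - 5)/(D + (1 + D)**2) = -3*(-5 + D)/(D + (1 + D)**2))
(M*q(-2*5))*(-123) = (95*(3*(5 - (-2)*5)/(-2*5 + (1 - 2*5)**2)))*(-123) = (95*(3*(5 - 1*(-10))/(-10 + (1 - 10)**2)))*(-123) = (95*(3*(5 + 10)/(-10 + (-9)**2)))*(-123) = (95*(3*15/(-10 + 81)))*(-123) = (95*(3*15/71))*(-123) = (95*(3*(1/71)*15))*(-123) = (95*(45/71))*(-123) = (4275/71)*(-123) = -525825/71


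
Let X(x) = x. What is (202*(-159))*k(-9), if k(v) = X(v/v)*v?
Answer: 289062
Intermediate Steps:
k(v) = v (k(v) = (v/v)*v = 1*v = v)
(202*(-159))*k(-9) = (202*(-159))*(-9) = -32118*(-9) = 289062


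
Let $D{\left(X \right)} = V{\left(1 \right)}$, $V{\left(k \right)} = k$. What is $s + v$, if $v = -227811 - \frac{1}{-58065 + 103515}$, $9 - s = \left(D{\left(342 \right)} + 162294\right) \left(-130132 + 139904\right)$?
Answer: $- \frac{72091632933901}{45450} \approx -1.5862 \cdot 10^{9}$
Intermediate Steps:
$D{\left(X \right)} = 1$
$s = -1585946731$ ($s = 9 - \left(1 + 162294\right) \left(-130132 + 139904\right) = 9 - 162295 \cdot 9772 = 9 - 1585946740 = -1585946731$)
$v = - \frac{10354009951}{45450}$ ($v = -227811 - \frac{1}{45450} = - \frac{10354009951}{45450} \approx -2.2781 \cdot 10^{5}$)
$s + v = -1585946731 - \frac{10354009951}{45450} = - \frac{72091632933901}{45450}$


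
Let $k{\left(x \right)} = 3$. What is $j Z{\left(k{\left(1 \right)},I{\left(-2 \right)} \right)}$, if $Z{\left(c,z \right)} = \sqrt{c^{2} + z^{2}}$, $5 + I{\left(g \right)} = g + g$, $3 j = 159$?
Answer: $159 \sqrt{10} \approx 502.8$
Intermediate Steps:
$j = 53$ ($j = \frac{1}{3} \cdot 159 = 53$)
$I{\left(g \right)} = -5 + 2 g$ ($I{\left(g \right)} = -5 + \left(g + g\right) = -5 + 2 g$)
$j Z{\left(k{\left(1 \right)},I{\left(-2 \right)} \right)} = 53 \sqrt{3^{2} + \left(-5 + 2 \left(-2\right)\right)^{2}} = 53 \sqrt{9 + \left(-5 - 4\right)^{2}} = 53 \sqrt{9 + \left(-9\right)^{2}} = 53 \sqrt{9 + 81} = 53 \sqrt{90} = 53 \cdot 3 \sqrt{10} = 159 \sqrt{10}$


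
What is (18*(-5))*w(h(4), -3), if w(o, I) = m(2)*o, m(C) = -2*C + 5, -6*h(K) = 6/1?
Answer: 90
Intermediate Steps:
h(K) = -1 (h(K) = -1/1 = -1)
m(C) = 5 - 2*C
w(o, I) = o (w(o, I) = (5 - 2*2)*o = (5 - 4)*o = 1*o = o)
(18*(-5))*w(h(4), -3) = (18*(-5))*(-1) = -90*(-1) = 90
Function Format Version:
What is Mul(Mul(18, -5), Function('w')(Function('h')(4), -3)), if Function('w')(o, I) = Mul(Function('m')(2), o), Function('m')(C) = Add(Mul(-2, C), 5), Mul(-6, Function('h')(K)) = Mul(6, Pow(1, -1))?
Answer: 90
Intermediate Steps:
Function('h')(K) = -1 (Function('h')(K) = Mul(Rational(-1, 6), Mul(6, Pow(1, -1))) = Mul(Rational(-1, 6), Mul(6, 1)) = Mul(Rational(-1, 6), 6) = -1)
Function('m')(C) = Add(5, Mul(-2, C))
Function('w')(o, I) = o (Function('w')(o, I) = Mul(Add(5, Mul(-2, 2)), o) = Mul(Add(5, -4), o) = Mul(1, o) = o)
Mul(Mul(18, -5), Function('w')(Function('h')(4), -3)) = Mul(Mul(18, -5), -1) = Mul(-90, -1) = 90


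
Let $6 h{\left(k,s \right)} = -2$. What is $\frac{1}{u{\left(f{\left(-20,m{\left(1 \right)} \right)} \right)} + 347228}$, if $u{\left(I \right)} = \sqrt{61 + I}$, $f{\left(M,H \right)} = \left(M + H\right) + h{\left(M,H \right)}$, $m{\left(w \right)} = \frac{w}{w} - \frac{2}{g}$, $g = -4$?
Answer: $\frac{2083368}{723403703651} - \frac{\sqrt{1518}}{723403703651} \approx 2.8799 \cdot 10^{-6}$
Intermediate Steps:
$h{\left(k,s \right)} = - \frac{1}{3}$ ($h{\left(k,s \right)} = \frac{1}{6} \left(-2\right) = - \frac{1}{3}$)
$m{\left(w \right)} = \frac{3}{2}$ ($m{\left(w \right)} = \frac{w}{w} - \frac{2}{-4} = 1 - - \frac{1}{2} = 1 + \frac{1}{2} = \frac{3}{2}$)
$f{\left(M,H \right)} = - \frac{1}{3} + H + M$ ($f{\left(M,H \right)} = \left(M + H\right) - \frac{1}{3} = \left(H + M\right) - \frac{1}{3} = - \frac{1}{3} + H + M$)
$\frac{1}{u{\left(f{\left(-20,m{\left(1 \right)} \right)} \right)} + 347228} = \frac{1}{\sqrt{61 - \frac{113}{6}} + 347228} = \frac{1}{\sqrt{\frac{253}{6}} + 347228} = \frac{1}{\frac{\sqrt{1518}}{6} + 347228} = \frac{1}{347228 + \frac{\sqrt{1518}}{6}}$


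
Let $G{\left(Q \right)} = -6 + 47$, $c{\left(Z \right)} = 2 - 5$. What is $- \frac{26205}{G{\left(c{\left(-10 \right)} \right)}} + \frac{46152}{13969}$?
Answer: $- \frac{364165413}{572729} \approx -635.84$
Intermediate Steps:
$c{\left(Z \right)} = -3$ ($c{\left(Z \right)} = 2 - 5 = -3$)
$G{\left(Q \right)} = 41$
$- \frac{26205}{G{\left(c{\left(-10 \right)} \right)}} + \frac{46152}{13969} = - \frac{26205}{41} + \frac{46152}{13969} = - \frac{364165413}{572729}$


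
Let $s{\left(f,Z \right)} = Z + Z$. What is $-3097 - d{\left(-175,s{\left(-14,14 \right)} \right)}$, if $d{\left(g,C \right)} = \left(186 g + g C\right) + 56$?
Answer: $34297$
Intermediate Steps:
$s{\left(f,Z \right)} = 2 Z$
$d{\left(g,C \right)} = 56 + 186 g + C g$ ($d{\left(g,C \right)} = \left(186 g + C g\right) + 56 = 56 + 186 g + C g$)
$-3097 - d{\left(-175,s{\left(-14,14 \right)} \right)} = -3097 - \left(56 + 186 \left(-175\right) + 2 \cdot 14 \left(-175\right)\right) = -3097 - \left(56 - 32550 + 28 \left(-175\right)\right) = -3097 - \left(56 - 32550 - 4900\right) = -3097 - -37394 = -3097 + 37394 = 34297$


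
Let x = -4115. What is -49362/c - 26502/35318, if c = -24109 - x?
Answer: 303371532/176537023 ≈ 1.7185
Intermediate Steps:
c = -19994 (c = -24109 - 1*(-4115) = -24109 + 4115 = -19994)
-49362/c - 26502/35318 = -49362/(-19994) - 26502/35318 = -49362*(-1/19994) - 26502*1/35318 = 24681/9997 - 13251/17659 = 303371532/176537023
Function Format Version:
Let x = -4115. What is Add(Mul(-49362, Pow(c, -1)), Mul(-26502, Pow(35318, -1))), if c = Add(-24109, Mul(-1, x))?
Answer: Rational(303371532, 176537023) ≈ 1.7185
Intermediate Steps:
c = -19994 (c = Add(-24109, Mul(-1, -4115)) = Add(-24109, 4115) = -19994)
Add(Mul(-49362, Pow(c, -1)), Mul(-26502, Pow(35318, -1))) = Add(Mul(-49362, Pow(-19994, -1)), Mul(-26502, Pow(35318, -1))) = Add(Mul(-49362, Rational(-1, 19994)), Mul(-26502, Rational(1, 35318))) = Add(Rational(24681, 9997), Rational(-13251, 17659)) = Rational(303371532, 176537023)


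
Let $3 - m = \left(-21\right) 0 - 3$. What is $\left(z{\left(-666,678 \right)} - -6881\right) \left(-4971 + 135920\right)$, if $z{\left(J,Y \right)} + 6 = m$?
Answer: $901060069$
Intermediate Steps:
$m = 6$ ($m = 3 - \left(\left(-21\right) 0 - 3\right) = 3 - \left(0 - 3\right) = 3 - -3 = 3 + 3 = 6$)
$z{\left(J,Y \right)} = 0$ ($z{\left(J,Y \right)} = -6 + 6 = 0$)
$\left(z{\left(-666,678 \right)} - -6881\right) \left(-4971 + 135920\right) = \left(0 - -6881\right) \left(-4971 + 135920\right) = \left(0 + \left(-115 + 6996\right)\right) 130949 = \left(0 + 6881\right) 130949 = 6881 \cdot 130949 = 901060069$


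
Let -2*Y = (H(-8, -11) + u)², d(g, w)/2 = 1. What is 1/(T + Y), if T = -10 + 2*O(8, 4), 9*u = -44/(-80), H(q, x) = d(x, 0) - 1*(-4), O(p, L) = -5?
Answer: -64800/2486281 ≈ -0.026063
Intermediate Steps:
d(g, w) = 2 (d(g, w) = 2*1 = 2)
H(q, x) = 6 (H(q, x) = 2 - 1*(-4) = 2 + 4 = 6)
u = 11/180 (u = (-44/(-80))/9 = (-44*(-1/80))/9 = (⅑)*(11/20) = 11/180 ≈ 0.061111)
T = -20 (T = -10 + 2*(-5) = -10 - 10 = -20)
Y = -1190281/64800 (Y = -(6 + 11/180)²/2 = -(1091/180)²/2 = -½*1190281/32400 = -1190281/64800 ≈ -18.369)
1/(T + Y) = 1/(-20 - 1190281/64800) = 1/(-2486281/64800) = -64800/2486281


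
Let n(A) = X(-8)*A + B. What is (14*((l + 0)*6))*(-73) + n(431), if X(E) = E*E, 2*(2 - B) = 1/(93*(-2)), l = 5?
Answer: -1143527/372 ≈ -3074.0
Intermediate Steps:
B = 745/372 (B = 2 - 1/(2*(93*(-2))) = 2 - 1/2/(-186) = 2 - 1/2*(-1/186) = 2 + 1/372 = 745/372 ≈ 2.0027)
X(E) = E**2
n(A) = 745/372 + 64*A (n(A) = (-8)**2*A + 745/372 = 64*A + 745/372 = 745/372 + 64*A)
(14*((l + 0)*6))*(-73) + n(431) = (14*((5 + 0)*6))*(-73) + (745/372 + 64*431) = (14*(5*6))*(-73) + (745/372 + 27584) = (14*30)*(-73) + 10261993/372 = 420*(-73) + 10261993/372 = -30660 + 10261993/372 = -1143527/372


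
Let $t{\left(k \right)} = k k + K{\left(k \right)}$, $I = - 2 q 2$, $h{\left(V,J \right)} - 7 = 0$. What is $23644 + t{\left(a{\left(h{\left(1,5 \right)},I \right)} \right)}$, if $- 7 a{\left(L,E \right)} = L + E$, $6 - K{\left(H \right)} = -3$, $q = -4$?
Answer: $\frac{1159526}{49} \approx 23664.0$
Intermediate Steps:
$K{\left(H \right)} = 9$ ($K{\left(H \right)} = 6 - -3 = 6 + 3 = 9$)
$h{\left(V,J \right)} = 7$ ($h{\left(V,J \right)} = 7 + 0 = 7$)
$I = 16$ ($I = \left(-2\right) \left(-4\right) 2 = 8 \cdot 2 = 16$)
$a{\left(L,E \right)} = - \frac{E}{7} - \frac{L}{7}$ ($a{\left(L,E \right)} = - \frac{L + E}{7} = - \frac{E + L}{7} = - \frac{E}{7} - \frac{L}{7}$)
$t{\left(k \right)} = 9 + k^{2}$ ($t{\left(k \right)} = k k + 9 = k^{2} + 9 = 9 + k^{2}$)
$23644 + t{\left(a{\left(h{\left(1,5 \right)},I \right)} \right)} = 23644 + \left(9 + \left(\left(- \frac{1}{7}\right) 16 - 1\right)^{2}\right) = 23644 + \left(9 + \left(- \frac{16}{7} - 1\right)^{2}\right) = 23644 + \left(9 + \left(- \frac{23}{7}\right)^{2}\right) = 23644 + \left(9 + \frac{529}{49}\right) = 23644 + \frac{970}{49} = \frac{1159526}{49}$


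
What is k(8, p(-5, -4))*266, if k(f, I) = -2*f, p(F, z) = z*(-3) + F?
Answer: -4256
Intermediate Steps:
p(F, z) = F - 3*z (p(F, z) = -3*z + F = F - 3*z)
k(8, p(-5, -4))*266 = -2*8*266 = -16*266 = -4256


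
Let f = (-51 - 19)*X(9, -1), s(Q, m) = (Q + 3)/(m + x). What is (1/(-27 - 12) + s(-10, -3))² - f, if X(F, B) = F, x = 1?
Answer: 3906361/6084 ≈ 642.07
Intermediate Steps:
s(Q, m) = (3 + Q)/(1 + m) (s(Q, m) = (Q + 3)/(m + 1) = (3 + Q)/(1 + m))
f = -630 (f = (-51 - 19)*9 = -70*9 = -630)
(1/(-27 - 12) + s(-10, -3))² - f = (1/(-27 - 12) + (3 - 10)/(1 - 3))² - 1*(-630) = (1/(-39) - 7/(-2))² + 630 = (-1/39 - ½*(-7))² + 630 = (-1/39 + 7/2)² + 630 = (271/78)² + 630 = 73441/6084 + 630 = 3906361/6084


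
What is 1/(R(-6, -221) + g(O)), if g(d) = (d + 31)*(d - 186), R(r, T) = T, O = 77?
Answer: -1/11993 ≈ -8.3382e-5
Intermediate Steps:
g(d) = (-186 + d)*(31 + d) (g(d) = (31 + d)*(-186 + d) = (-186 + d)*(31 + d))
1/(R(-6, -221) + g(O)) = 1/(-221 + (-5766 + 77**2 - 155*77)) = 1/(-221 + (-5766 + 5929 - 11935)) = 1/(-221 - 11772) = 1/(-11993) = -1/11993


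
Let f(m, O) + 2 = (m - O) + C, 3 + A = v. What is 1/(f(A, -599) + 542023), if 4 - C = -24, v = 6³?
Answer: 1/542861 ≈ 1.8421e-6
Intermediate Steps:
v = 216
C = 28 (C = 4 - 1*(-24) = 4 + 24 = 28)
A = 213 (A = -3 + 216 = 213)
f(m, O) = 26 + m - O (f(m, O) = -2 + ((m - O) + 28) = -2 + (28 + m - O) = 26 + m - O)
1/(f(A, -599) + 542023) = 1/((26 + 213 - 1*(-599)) + 542023) = 1/((26 + 213 + 599) + 542023) = 1/(838 + 542023) = 1/542861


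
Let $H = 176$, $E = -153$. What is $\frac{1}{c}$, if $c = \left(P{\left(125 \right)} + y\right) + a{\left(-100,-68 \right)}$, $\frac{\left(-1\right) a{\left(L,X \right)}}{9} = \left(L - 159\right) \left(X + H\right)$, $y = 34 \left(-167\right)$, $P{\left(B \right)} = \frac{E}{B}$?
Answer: $\frac{125}{30758597} \approx 4.0639 \cdot 10^{-6}$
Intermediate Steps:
$P{\left(B \right)} = - \frac{153}{B}$
$y = -5678$
$a{\left(L,X \right)} = - 9 \left(-159 + L\right) \left(176 + X\right)$ ($a{\left(L,X \right)} = - 9 \left(L - 159\right) \left(X + 176\right) = - 9 \left(-159 + L\right) \left(176 + X\right)$)
$c = \frac{30758597}{125}$ ($c = \left(- \frac{153}{125} - 5678\right) + \left(251856 - -158400 + 1431 \left(-68\right) - \left(-900\right) \left(-68\right)\right) = \left(\left(-153\right) \frac{1}{125} - 5678\right) + \left(251856 + 158400 - 97308 - 61200\right) = \left(- \frac{153}{125} - 5678\right) + 251748 = - \frac{709903}{125} + 251748 = \frac{30758597}{125} \approx 2.4607 \cdot 10^{5}$)
$\frac{1}{c} = \frac{1}{\frac{30758597}{125}} = \frac{125}{30758597}$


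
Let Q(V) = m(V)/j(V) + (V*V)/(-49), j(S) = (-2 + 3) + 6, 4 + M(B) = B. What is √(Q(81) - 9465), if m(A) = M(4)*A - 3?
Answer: 9*I*√5807/7 ≈ 97.976*I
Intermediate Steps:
M(B) = -4 + B
j(S) = 7 (j(S) = 1 + 6 = 7)
m(A) = -3 (m(A) = (-4 + 4)*A - 3 = 0*A - 3 = 0 - 3 = -3)
Q(V) = -3/7 - V²/49 (Q(V) = -3/7 + (V*V)/(-49) = -3*⅐ + V²*(-1/49) = -3/7 - V²/49)
√(Q(81) - 9465) = √((-3/7 - 1/49*81²) - 9465) = √((-3/7 - 1/49*6561) - 9465) = √((-3/7 - 6561/49) - 9465) = √(-6582/49 - 9465) = √(-470367/49) = 9*I*√5807/7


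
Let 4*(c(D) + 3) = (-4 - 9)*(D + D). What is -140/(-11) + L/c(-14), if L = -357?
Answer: 763/88 ≈ 8.6705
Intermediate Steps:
c(D) = -3 - 13*D/2 (c(D) = -3 + ((-4 - 9)*(D + D))/4 = -3 + (-26*D)/4 = -3 - 13*D/2)
-140/(-11) + L/c(-14) = -140/(-11) - 357/(-3 - 13/2*(-14)) = -140*(-1/11) - 357/(-3 + 91) = 140/11 - 357/88 = 763/88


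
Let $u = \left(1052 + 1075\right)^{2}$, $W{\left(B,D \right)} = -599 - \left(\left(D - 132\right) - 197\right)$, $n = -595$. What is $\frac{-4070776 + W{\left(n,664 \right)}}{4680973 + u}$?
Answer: $- \frac{2035855}{4602551} \approx -0.44233$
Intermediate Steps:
$W{\left(B,D \right)} = -270 - D$ ($W{\left(B,D \right)} = -599 - \left(\left(-132 + D\right) - 197\right) = -599 - \left(-329 + D\right) = -270 - D$)
$u = 4524129$ ($u = 2127^{2} = 4524129$)
$\frac{-4070776 + W{\left(n,664 \right)}}{4680973 + u} = \frac{-4070776 - 934}{4680973 + 4524129} = \frac{-4070776 - 934}{9205102} = \left(-4070776 - 934\right) \frac{1}{9205102} = \left(-4071710\right) \frac{1}{9205102} = - \frac{2035855}{4602551}$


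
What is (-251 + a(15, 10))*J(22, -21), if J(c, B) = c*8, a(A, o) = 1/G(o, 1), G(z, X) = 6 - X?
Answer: -220704/5 ≈ -44141.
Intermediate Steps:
a(A, o) = ⅕ (a(A, o) = 1/(6 - 1*1) = 1/(6 - 1) = 1/5 = ⅕)
J(c, B) = 8*c
(-251 + a(15, 10))*J(22, -21) = (-251 + ⅕)*(8*22) = -1254/5*176 = -220704/5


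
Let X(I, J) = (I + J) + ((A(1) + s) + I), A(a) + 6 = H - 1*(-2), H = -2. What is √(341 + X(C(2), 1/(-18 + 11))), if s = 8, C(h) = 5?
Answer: √17290/7 ≈ 18.784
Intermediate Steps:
A(a) = -6 (A(a) = -6 + (-2 - 1*(-2)) = -6 + (-2 + 2) = -6 + 0 = -6)
X(I, J) = 2 + J + 2*I (X(I, J) = (I + J) + ((-6 + 8) + I) = (I + J) + (2 + I) = 2 + J + 2*I)
√(341 + X(C(2), 1/(-18 + 11))) = √(341 + (2 + 1/(-18 + 11) + 2*5)) = √(341 + (2 + 1/(-7) + 10)) = √(341 + (2 - ⅐ + 10)) = √(341 + 83/7) = √(2470/7) = √17290/7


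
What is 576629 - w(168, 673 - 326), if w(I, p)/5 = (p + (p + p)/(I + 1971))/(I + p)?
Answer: 127040428466/220317 ≈ 5.7663e+5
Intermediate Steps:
w(I, p) = 5*(p + 2*p/(1971 + I))/(I + p) (w(I, p) = 5*((p + (p + p)/(I + 1971))/(I + p)) = 5*((p + (2*p)/(1971 + I))/(I + p)) = 5*((p + 2*p/(1971 + I))/(I + p)) = 5*(p + 2*p/(1971 + I))/(I + p))
576629 - w(168, 673 - 326) = 576629 - 5*(673 - 326)*(1973 + 168)/(168**2 + 1971*168 + 1971*(673 - 326) + 168*(673 - 326)) = 576629 - 5*347*2141/(28224 + 331128 + 1971*347 + 168*347) = 576629 - 5*347*2141/(28224 + 331128 + 683937 + 58296) = 576629 - 5*347*2141/1101585 = 576629 - 1*742927/220317 = 576629 - 742927/220317 = 127040428466/220317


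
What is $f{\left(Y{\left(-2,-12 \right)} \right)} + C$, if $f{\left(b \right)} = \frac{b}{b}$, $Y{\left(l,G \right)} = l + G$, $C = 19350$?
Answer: $19351$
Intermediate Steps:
$Y{\left(l,G \right)} = G + l$
$f{\left(b \right)} = 1$
$f{\left(Y{\left(-2,-12 \right)} \right)} + C = 1 + 19350 = 19351$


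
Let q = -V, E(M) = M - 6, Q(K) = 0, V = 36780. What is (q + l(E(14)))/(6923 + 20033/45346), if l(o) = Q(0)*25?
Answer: -1667825880/313950391 ≈ -5.3124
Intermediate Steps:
E(M) = -6 + M
l(o) = 0 (l(o) = 0*25 = 0)
q = -36780 (q = -1*36780 = -36780)
(q + l(E(14)))/(6923 + 20033/45346) = (-36780 + 0)/(6923 + 20033/45346) = -36780/(6923 + 20033*(1/45346)) = -36780/(6923 + 20033/45346) = -36780/313950391/45346 = -36780*45346/313950391 = -1667825880/313950391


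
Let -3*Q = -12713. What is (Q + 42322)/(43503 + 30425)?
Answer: 139679/221784 ≈ 0.62980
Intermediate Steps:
Q = 12713/3 (Q = -⅓*(-12713) = 12713/3 ≈ 4237.7)
(Q + 42322)/(43503 + 30425) = (12713/3 + 42322)/(43503 + 30425) = (139679/3)/73928 = (139679/3)*(1/73928) = 139679/221784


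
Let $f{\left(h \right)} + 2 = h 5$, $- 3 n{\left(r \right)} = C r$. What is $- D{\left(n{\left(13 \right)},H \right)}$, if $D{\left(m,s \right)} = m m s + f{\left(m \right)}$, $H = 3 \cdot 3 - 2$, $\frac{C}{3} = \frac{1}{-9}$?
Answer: $- \frac{1606}{81} \approx -19.827$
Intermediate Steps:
$C = - \frac{1}{3}$ ($C = \frac{3}{-9} = 3 \left(- \frac{1}{9}\right) = - \frac{1}{3} \approx -0.33333$)
$n{\left(r \right)} = \frac{r}{9}$ ($n{\left(r \right)} = - \frac{\left(- \frac{1}{3}\right) r}{3} = \frac{r}{9}$)
$H = 7$ ($H = 9 - 2 = 7$)
$f{\left(h \right)} = -2 + 5 h$ ($f{\left(h \right)} = -2 + h 5 = -2 + 5 h$)
$D{\left(m,s \right)} = -2 + 5 m + s m^{2}$ ($D{\left(m,s \right)} = m m s + \left(-2 + 5 m\right) = m^{2} s + \left(-2 + 5 m\right) = s m^{2} + \left(-2 + 5 m\right) = -2 + 5 m + s m^{2}$)
$- D{\left(n{\left(13 \right)},H \right)} = - (-2 + 5 \cdot \frac{1}{9} \cdot 13 + 7 \left(\frac{1}{9} \cdot 13\right)^{2}) = - (-2 + 5 \cdot \frac{13}{9} + 7 \left(\frac{13}{9}\right)^{2}) = - (-2 + \frac{65}{9} + 7 \cdot \frac{169}{81}) = - (-2 + \frac{65}{9} + \frac{1183}{81}) = \left(-1\right) \frac{1606}{81} = - \frac{1606}{81}$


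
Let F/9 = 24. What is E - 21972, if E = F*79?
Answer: -4908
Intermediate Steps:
F = 216 (F = 9*24 = 216)
E = 17064 (E = 216*79 = 17064)
E - 21972 = 17064 - 21972 = -4908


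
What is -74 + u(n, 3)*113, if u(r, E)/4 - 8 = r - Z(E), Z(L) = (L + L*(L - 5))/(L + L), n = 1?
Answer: 4220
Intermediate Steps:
Z(L) = (L + L*(-5 + L))/(2*L) (Z(L) = (L + L*(-5 + L))/((2*L)) = (L + L*(-5 + L))*(1/(2*L)) = (L + L*(-5 + L))/(2*L))
u(r, E) = 40 - 2*E + 4*r (u(r, E) = 32 + 4*(r - (-2 + E/2)) = 32 + 4*(r + (2 - E/2)) = 32 + 4*(2 + r - E/2) = 32 + (8 - 2*E + 4*r) = 40 - 2*E + 4*r)
-74 + u(n, 3)*113 = -74 + (40 - 2*3 + 4*1)*113 = -74 + (40 - 6 + 4)*113 = -74 + 38*113 = -74 + 4294 = 4220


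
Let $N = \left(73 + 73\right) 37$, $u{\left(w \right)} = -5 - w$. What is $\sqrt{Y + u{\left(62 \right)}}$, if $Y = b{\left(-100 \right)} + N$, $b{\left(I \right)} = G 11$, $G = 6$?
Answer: $\sqrt{5401} \approx 73.491$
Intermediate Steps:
$b{\left(I \right)} = 66$ ($b{\left(I \right)} = 6 \cdot 11 = 66$)
$N = 5402$ ($N = 146 \cdot 37 = 5402$)
$Y = 5468$ ($Y = 66 + 5402 = 5468$)
$\sqrt{Y + u{\left(62 \right)}} = \sqrt{5468 - 67} = \sqrt{5401}$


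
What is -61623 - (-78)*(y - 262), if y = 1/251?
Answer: -20596731/251 ≈ -82059.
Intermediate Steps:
y = 1/251 ≈ 0.0039841
-61623 - (-78)*(y - 262) = -61623 - (-78)*(1/251 - 262) = -61623 - (-78)*(-65761)/251 = -61623 - 1*5129358/251 = -61623 - 5129358/251 = -20596731/251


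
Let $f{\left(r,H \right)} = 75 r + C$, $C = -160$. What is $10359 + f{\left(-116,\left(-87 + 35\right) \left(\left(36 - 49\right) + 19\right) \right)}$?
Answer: $1499$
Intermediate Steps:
$f{\left(r,H \right)} = -160 + 75 r$ ($f{\left(r,H \right)} = 75 r - 160 = -160 + 75 r$)
$10359 + f{\left(-116,\left(-87 + 35\right) \left(\left(36 - 49\right) + 19\right) \right)} = 10359 + \left(-160 + 75 \left(-116\right)\right) = 10359 - 8860 = 1499$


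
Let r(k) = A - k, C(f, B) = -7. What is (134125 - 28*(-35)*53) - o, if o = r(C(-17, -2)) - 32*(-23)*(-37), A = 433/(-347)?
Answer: 74012063/347 ≈ 2.1329e+5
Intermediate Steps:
A = -433/347 (A = 433*(-1/347) = -433/347 ≈ -1.2478)
r(k) = -433/347 - k
o = -9447508/347 (o = (-433/347 - 1*(-7)) - 32*(-23)*(-37) = (-433/347 + 7) - (-736)*(-37) = 1996/347 - 1*27232 = 1996/347 - 27232 = -9447508/347 ≈ -27226.)
(134125 - 28*(-35)*53) - o = (134125 - 28*(-35)*53) - 1*(-9447508/347) = (134125 - (-980)*53) + 9447508/347 = (134125 - 1*(-51940)) + 9447508/347 = (134125 + 51940) + 9447508/347 = 186065 + 9447508/347 = 74012063/347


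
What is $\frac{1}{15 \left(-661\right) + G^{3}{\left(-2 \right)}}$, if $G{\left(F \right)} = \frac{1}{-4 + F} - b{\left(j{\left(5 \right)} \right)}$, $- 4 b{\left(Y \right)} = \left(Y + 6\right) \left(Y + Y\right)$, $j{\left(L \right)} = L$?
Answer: $\frac{27}{283663} \approx 9.5183 \cdot 10^{-5}$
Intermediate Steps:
$b{\left(Y \right)} = - \frac{Y \left(6 + Y\right)}{2}$ ($b{\left(Y \right)} = - \frac{\left(Y + 6\right) \left(Y + Y\right)}{4} = - \frac{\left(6 + Y\right) 2 Y}{4} = - \frac{2 Y \left(6 + Y\right)}{4} = - \frac{Y \left(6 + Y\right)}{2}$)
$G{\left(F \right)} = \frac{55}{2} + \frac{1}{-4 + F}$ ($G{\left(F \right)} = \frac{1}{-4 + F} - \left(- \frac{1}{2}\right) 5 \left(6 + 5\right) = \frac{1}{-4 + F} - \left(- \frac{1}{2}\right) 5 \cdot 11 = \frac{1}{-4 + F} - - \frac{55}{2} = \frac{1}{-4 + F} + \frac{55}{2} = \frac{55}{2} + \frac{1}{-4 + F}$)
$\frac{1}{15 \left(-661\right) + G^{3}{\left(-2 \right)}} = \frac{1}{15 \left(-661\right) + \left(\frac{-218 + 55 \left(-2\right)}{2 \left(-4 - 2\right)}\right)^{3}} = \frac{1}{-9915 + \left(\frac{-218 - 110}{2 \left(-6\right)}\right)^{3}} = \frac{1}{-9915 + \left(\frac{1}{2} \left(- \frac{1}{6}\right) \left(-328\right)\right)^{3}} = \frac{1}{-9915 + \left(\frac{82}{3}\right)^{3}} = \frac{1}{-9915 + \frac{551368}{27}} = \frac{1}{\frac{283663}{27}} = \frac{27}{283663}$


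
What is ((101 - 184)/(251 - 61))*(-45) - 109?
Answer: -3395/38 ≈ -89.342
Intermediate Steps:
((101 - 184)/(251 - 61))*(-45) - 109 = -83/190*(-45) - 109 = 747/38 - 109 = -3395/38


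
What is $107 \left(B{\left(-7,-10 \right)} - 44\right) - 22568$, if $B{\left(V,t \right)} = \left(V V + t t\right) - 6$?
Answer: $-11975$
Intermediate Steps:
$B{\left(V,t \right)} = -6 + V^{2} + t^{2}$ ($B{\left(V,t \right)} = \left(V^{2} + t^{2}\right) - 6 = -6 + V^{2} + t^{2}$)
$107 \left(B{\left(-7,-10 \right)} - 44\right) - 22568 = 107 \left(\left(-6 + \left(-7\right)^{2} + \left(-10\right)^{2}\right) - 44\right) - 22568 = 107 \left(\left(-6 + 49 + 100\right) - 44\right) - 22568 = 107 \left(143 - 44\right) - 22568 = 107 \cdot 99 - 22568 = 10593 - 22568 = -11975$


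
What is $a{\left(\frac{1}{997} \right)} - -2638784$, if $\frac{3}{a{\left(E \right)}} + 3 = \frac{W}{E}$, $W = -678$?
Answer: $\frac{594578727231}{225323} \approx 2.6388 \cdot 10^{6}$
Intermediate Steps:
$a{\left(E \right)} = \frac{3}{-3 - \frac{678}{E}}$
$a{\left(\frac{1}{997} \right)} - -2638784 = - \frac{1}{997 \left(226 + \frac{1}{997}\right)} - -2638784 = \left(-1\right) \frac{1}{997} \frac{1}{226 + \frac{1}{997}} + 2638784 = \left(-1\right) \frac{1}{997} \frac{1}{\frac{225323}{997}} + 2638784 = \left(-1\right) \frac{1}{997} \cdot \frac{997}{225323} + 2638784 = - \frac{1}{225323} + 2638784 = \frac{594578727231}{225323}$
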